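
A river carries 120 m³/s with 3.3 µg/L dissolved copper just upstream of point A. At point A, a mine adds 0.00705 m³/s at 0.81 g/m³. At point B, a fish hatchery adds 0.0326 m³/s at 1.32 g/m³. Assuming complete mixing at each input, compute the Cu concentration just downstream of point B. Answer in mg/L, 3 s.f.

0.00370 mg/L

3.3 µg/L = 0.0033 mg/L.
After input A: C = (120·0.0033 + 0.00705·0.81) / 120 = 0.003347 mg/L.
After input B: C = (120·0.003347 + 0.0326·1.32) / 120 = 0.003705 mg/L.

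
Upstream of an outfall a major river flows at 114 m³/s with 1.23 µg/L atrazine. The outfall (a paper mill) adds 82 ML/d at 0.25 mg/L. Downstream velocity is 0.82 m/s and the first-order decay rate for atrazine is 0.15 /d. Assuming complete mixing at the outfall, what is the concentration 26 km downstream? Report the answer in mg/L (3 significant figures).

82 ML/d = 0.9491 m³/s.
1.23 µg/L = 0.00123 mg/L.
After complete mixing, C₀ = (0.9491·0.25 + 114·0.00123) / 114.9 = 0.003284 mg/L.
Travel time t = 2.6e+04 m / 0.82 m/s = 3.171e+04 s = 0.367 d.
C = 0.003284·exp(−0.15·0.367) = 0.003284·0.9464 = 0.003108 mg/L.

0.00311 mg/L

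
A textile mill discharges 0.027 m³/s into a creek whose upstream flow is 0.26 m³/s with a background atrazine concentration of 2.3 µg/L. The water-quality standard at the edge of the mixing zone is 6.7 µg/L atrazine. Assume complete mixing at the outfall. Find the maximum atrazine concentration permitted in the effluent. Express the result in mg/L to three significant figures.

0.0491 mg/L

2.3 µg/L = 0.0023 mg/L.
6.7 µg/L = 0.0067 mg/L.
Mass balance: 0.0067·0.287 = 0.027·Cₑ + 0.26·0.0023.
Cₑ = (0.001923 − 0.000598) / 0.027 = 0.04907 mg/L.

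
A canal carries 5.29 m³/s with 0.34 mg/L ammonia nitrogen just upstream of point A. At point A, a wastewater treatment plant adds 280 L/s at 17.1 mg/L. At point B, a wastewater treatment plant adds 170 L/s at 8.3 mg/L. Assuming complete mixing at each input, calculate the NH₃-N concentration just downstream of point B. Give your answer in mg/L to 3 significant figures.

1.39 mg/L

280 L/s = 0.28 m³/s.
After input A: C = (5.29·0.34 + 0.28·17.1) / 5.57 = 1.183 mg/L.
170 L/s = 0.17 m³/s.
After input B: C = (5.57·1.183 + 0.17·8.3) / 5.74 = 1.393 mg/L.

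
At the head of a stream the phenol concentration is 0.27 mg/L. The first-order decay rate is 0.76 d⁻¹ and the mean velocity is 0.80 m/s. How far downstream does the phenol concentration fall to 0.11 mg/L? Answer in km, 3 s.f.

From C = C₀·e^(−kt), t = ln(C₀/C)/k = ln(0.27/0.11)/0.76 = 0.8979/0.76 = 1.182 d.
Distance = v·t = 0.80 m/s × 1.021e+05 s = 8.167e+04 m = 81.67 km.

81.7 km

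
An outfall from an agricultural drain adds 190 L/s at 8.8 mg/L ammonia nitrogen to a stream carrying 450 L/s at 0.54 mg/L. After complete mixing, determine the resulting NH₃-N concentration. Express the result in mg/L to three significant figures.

2.99 mg/L

190 L/s = 0.19 m³/s.
450 L/s = 0.45 m³/s.
Flow-weighted mixing gives C = (0.19·8.8 + 0.45·0.54) / (0.19 + 0.45) = 1.915/0.64 = 2.992 mg/L.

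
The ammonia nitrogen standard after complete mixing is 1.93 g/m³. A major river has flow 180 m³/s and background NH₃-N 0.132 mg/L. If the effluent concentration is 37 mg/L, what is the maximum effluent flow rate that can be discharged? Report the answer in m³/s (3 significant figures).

Mass balance at complete mixing: C_std·(Q_w + Q_r) = Q_w·C_e + Q_r·C_b.
Rearranging, Q_w = Q_r·(C_std − C_b)/(C_e − C_std) = 180·(1.93 − 0.132) / (37 − 1.93) = 9.228 m³/s.

9.23 m³/s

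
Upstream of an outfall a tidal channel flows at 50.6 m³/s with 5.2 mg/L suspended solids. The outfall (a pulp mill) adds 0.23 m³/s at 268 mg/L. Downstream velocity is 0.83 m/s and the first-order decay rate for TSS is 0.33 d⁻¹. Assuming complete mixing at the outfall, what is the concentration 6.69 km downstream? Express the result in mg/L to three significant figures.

After complete mixing, C₀ = (0.23·268 + 50.6·5.2) / 50.83 = 6.389 mg/L.
Travel time t = 6690 m / 0.83 m/s = 8060 s = 0.09329 d.
C = 6.389·exp(−0.33·0.09329) = 6.389·0.9697 = 6.195 mg/L.

6.20 mg/L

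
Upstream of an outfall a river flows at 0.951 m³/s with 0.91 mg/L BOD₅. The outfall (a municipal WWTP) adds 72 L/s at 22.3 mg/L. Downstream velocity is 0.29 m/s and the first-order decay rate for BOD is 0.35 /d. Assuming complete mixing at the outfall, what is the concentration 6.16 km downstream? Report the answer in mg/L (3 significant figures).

2.22 mg/L

72 L/s = 0.072 m³/s.
After complete mixing, C₀ = (0.072·22.3 + 0.951·0.91) / 1.023 = 2.415 mg/L.
Travel time t = 6160 m / 0.29 m/s = 2.124e+04 s = 0.2458 d.
C = 2.415·exp(−0.35·0.2458) = 2.415·0.9176 = 2.216 mg/L.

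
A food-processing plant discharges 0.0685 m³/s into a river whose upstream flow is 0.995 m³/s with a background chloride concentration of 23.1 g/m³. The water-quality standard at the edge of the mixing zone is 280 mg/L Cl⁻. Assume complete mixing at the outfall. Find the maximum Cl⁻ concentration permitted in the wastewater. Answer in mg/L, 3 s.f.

Mass balance: 280·1.063 = 0.0685·Cₑ + 0.995·23.1.
Cₑ = (297.8 − 22.98) / 0.0685 = 4012 mg/L.

4010 mg/L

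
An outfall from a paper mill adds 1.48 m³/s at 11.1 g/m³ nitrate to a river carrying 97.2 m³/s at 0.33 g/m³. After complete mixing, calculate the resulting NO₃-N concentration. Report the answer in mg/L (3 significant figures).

Flow-weighted mixing gives C = (1.48·11.1 + 97.2·0.33) / (1.48 + 97.2) = 48.5/98.68 = 0.4915 mg/L.

0.492 mg/L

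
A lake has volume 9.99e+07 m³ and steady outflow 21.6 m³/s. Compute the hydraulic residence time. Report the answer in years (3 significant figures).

0.147 yr

Q = 21.6 m³/s × 3.156e+07 s/yr = 6.816e+08 m³/yr.
Hydraulic residence time τ = V/Q = 9.99e+07/6.816e+08 = 0.1466 yr.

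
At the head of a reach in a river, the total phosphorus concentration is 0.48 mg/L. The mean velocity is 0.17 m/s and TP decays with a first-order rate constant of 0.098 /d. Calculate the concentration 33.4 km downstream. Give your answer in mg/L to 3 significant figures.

0.384 mg/L

Travel time t = 33.4 km / 0.17 m/s = 3.34e+04/0.17 = 1.965e+05 s = 2.274 d.
First-order decay: C = 0.48·exp(−0.098·2.274) = 0.48·0.8002 = 0.3841 mg/L.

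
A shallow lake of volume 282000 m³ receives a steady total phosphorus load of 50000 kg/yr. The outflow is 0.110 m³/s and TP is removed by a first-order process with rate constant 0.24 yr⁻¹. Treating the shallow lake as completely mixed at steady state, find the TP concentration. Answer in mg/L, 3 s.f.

14.1 mg/L

Outflow Q = 0.110 m³/s × 3.156e+07 s/yr = 3.471e+06 m³/yr.
Steady-state CSTR mass balance: W = Q·C + k·V·C, so C = W/(Q + kV).
Q + kV = 3.471e+06 + 0.24·282000 = 3.539e+06 m³/yr.
C = 50000/3.539e+06 = 0.01413 kg/m³ = 14.13 mg/L.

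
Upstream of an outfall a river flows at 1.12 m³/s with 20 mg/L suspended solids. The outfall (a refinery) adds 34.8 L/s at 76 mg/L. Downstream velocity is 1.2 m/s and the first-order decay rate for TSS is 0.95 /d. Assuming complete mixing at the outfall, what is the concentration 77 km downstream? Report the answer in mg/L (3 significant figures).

34.8 L/s = 0.0348 m³/s.
After complete mixing, C₀ = (0.0348·76 + 1.12·20) / 1.155 = 21.69 mg/L.
Travel time t = 7.7e+04 m / 1.2 m/s = 6.417e+04 s = 0.7427 d.
C = 21.69·exp(−0.95·0.7427) = 21.69·0.4938 = 10.71 mg/L.

10.7 mg/L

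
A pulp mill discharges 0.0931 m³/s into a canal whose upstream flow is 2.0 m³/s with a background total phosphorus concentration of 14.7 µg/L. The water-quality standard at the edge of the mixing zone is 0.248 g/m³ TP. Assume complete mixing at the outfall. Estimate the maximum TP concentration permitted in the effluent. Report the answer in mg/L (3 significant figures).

5.26 mg/L

14.7 µg/L = 0.0147 mg/L.
Mass balance: 0.248·2.093 = 0.0931·Cₑ + 2·0.0147.
Cₑ = (0.5191 − 0.0294) / 0.0931 = 5.26 mg/L.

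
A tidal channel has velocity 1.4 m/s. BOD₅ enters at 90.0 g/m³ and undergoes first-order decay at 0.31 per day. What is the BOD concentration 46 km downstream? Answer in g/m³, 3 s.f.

Travel time t = 46 km / 1.4 m/s = 4.6e+04/1.4 = 3.286e+04 s = 0.3803 d.
First-order decay: C = 90.0·exp(−0.31·0.3803) = 90.0·0.8888 = 79.99 g/m³.

80.0 g/m³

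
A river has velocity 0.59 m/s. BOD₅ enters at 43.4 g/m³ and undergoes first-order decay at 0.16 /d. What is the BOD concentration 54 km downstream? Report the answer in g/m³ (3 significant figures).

Travel time t = 54 km / 0.59 m/s = 5.4e+04/0.59 = 9.153e+04 s = 1.059 d.
First-order decay: C = 43.4·exp(−0.16·1.059) = 43.4·0.8441 = 36.63 g/m³.

36.6 g/m³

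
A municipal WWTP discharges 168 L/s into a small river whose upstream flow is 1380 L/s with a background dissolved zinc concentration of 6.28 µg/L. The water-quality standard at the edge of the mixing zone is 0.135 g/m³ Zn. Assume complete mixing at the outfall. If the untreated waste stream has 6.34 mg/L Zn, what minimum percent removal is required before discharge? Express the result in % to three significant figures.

81.2 %

168 L/s = 0.168 m³/s.
1380 L/s = 1.38 m³/s.
6.28 µg/L = 0.00628 mg/L.
Mass balance: 0.135·1.548 = 0.168·Cₑ + 1.38·0.00628.
Cₑ = (0.209 − 0.008666) / 0.168 = 1.192 mg/L.
Required removal = 1 − 1.192/6.34 = 81.19 %.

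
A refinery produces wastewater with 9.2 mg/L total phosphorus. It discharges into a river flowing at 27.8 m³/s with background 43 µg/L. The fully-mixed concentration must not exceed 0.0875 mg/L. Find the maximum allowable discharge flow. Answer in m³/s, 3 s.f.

0.136 m³/s

43 µg/L = 0.043 mg/L.
Mass balance at complete mixing: C_std·(Q_w + Q_r) = Q_w·C_e + Q_r·C_b.
Rearranging, Q_w = Q_r·(C_std − C_b)/(C_e − C_std) = 27.8·(0.0875 − 0.043) / (9.2 − 0.0875) = 0.1358 m³/s.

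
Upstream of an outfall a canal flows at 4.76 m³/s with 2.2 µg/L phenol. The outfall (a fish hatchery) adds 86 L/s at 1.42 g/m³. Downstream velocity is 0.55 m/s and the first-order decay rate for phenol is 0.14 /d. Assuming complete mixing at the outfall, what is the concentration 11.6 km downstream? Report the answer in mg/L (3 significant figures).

86 L/s = 0.086 m³/s.
2.2 µg/L = 0.0022 mg/L.
After complete mixing, C₀ = (0.086·1.42 + 4.76·0.0022) / 4.846 = 0.02736 mg/L.
Travel time t = 1.16e+04 m / 0.55 m/s = 2.109e+04 s = 0.2441 d.
C = 0.02736·exp(−0.14·0.2441) = 0.02736·0.9664 = 0.02644 mg/L.

0.0264 mg/L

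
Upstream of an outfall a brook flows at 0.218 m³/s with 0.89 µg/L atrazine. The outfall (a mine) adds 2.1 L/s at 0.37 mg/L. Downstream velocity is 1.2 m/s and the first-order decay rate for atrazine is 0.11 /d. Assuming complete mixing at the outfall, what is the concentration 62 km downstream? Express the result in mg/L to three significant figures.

0.00413 mg/L

2.1 L/s = 0.0021 m³/s.
0.89 µg/L = 0.00089 mg/L.
After complete mixing, C₀ = (0.0021·0.37 + 0.218·0.00089) / 0.2201 = 0.004412 mg/L.
Travel time t = 6.2e+04 m / 1.2 m/s = 5.167e+04 s = 0.598 d.
C = 0.004412·exp(−0.11·0.598) = 0.004412·0.9363 = 0.004131 mg/L.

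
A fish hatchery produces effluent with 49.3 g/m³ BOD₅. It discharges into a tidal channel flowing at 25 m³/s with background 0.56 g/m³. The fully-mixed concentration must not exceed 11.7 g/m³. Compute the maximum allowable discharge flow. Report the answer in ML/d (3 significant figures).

Mass balance at complete mixing: C_std·(Q_w + Q_r) = Q_w·C_e + Q_r·C_b.
Rearranging, Q_w = Q_r·(C_std − C_b)/(C_e − C_std) = 25·(11.7 − 0.56) / (49.3 − 11.7) = 7.407 m³/s.
= 640 ML/d.

640 ML/d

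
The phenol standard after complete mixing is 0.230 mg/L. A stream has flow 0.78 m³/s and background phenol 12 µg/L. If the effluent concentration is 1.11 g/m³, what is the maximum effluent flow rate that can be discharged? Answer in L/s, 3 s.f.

12 µg/L = 0.012 mg/L.
Mass balance at complete mixing: C_std·(Q_w + Q_r) = Q_w·C_e + Q_r·C_b.
Rearranging, Q_w = Q_r·(C_std − C_b)/(C_e − C_std) = 0.78·(0.23 − 0.012) / (1.11 − 0.23) = 0.1932 m³/s.
= 193.2 L/s.

193 L/s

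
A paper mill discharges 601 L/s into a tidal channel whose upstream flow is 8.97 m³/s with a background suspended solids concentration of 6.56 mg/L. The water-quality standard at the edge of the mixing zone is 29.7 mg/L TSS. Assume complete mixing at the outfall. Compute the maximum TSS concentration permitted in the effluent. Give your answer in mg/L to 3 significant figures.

375 mg/L

601 L/s = 0.601 m³/s.
Mass balance: 29.7·9.571 = 0.601·Cₑ + 8.97·6.56.
Cₑ = (284.3 − 58.84) / 0.601 = 375.1 mg/L.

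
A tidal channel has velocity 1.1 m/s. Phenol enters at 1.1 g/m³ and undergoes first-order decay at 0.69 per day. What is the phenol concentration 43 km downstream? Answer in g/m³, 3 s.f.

0.805 g/m³

Travel time t = 43 km / 1.1 m/s = 4.3e+04/1.1 = 3.909e+04 s = 0.4524 d.
First-order decay: C = 1.1·exp(−0.69·0.4524) = 1.1·0.7318 = 0.805 g/m³.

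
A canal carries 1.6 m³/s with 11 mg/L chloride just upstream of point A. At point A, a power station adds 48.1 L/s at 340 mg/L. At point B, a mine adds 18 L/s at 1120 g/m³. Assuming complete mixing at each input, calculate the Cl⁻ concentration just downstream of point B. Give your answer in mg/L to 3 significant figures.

48.1 L/s = 0.0481 m³/s.
After input A: C = (1.6·11 + 0.0481·340) / 1.648 = 20.6 mg/L.
18 L/s = 0.018 m³/s.
After input B: C = (1.648·20.6 + 0.018·1120) / 1.666 = 32.48 mg/L.

32.5 mg/L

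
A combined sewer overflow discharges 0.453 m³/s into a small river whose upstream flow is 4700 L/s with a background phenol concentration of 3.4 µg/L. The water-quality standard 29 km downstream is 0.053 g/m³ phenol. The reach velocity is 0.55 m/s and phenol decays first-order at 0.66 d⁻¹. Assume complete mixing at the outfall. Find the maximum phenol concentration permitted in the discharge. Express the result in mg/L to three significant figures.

0.867 mg/L

4700 L/s = 4.7 m³/s.
3.4 µg/L = 0.0034 mg/L.
Travel time to the compliance point: t = 2.9e+04/0.55 = 5.273e+04 s = 0.6103 d; decay factor exp(−0.66·0.6103) = 0.6685.
So the concentration just after mixing may be at most 0.053/0.6685 = 0.07929 mg/L.
Mass balance: 0.07929·5.153 = 0.453·Cₑ + 4.7·0.0034.
Cₑ = (0.4086 − 0.01598) / 0.453 = 0.8666 mg/L.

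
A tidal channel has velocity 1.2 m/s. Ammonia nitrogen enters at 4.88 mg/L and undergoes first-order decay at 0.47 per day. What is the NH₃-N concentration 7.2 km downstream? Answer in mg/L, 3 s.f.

4.72 mg/L

Travel time t = 7.2 km / 1.2 m/s = 7200/1.2 = 6000 s = 0.06944 d.
First-order decay: C = 4.88·exp(−0.47·0.06944) = 4.88·0.9679 = 4.723 mg/L.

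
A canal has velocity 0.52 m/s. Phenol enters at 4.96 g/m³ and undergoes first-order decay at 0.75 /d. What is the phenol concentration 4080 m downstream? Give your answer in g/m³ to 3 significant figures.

Travel time t = 4080 m / 0.52 m/s = 4080/0.52 = 7846 s = 0.09081 d.
First-order decay: C = 4.96·exp(−0.75·0.09081) = 4.96·0.9342 = 4.633 g/m³.

4.63 g/m³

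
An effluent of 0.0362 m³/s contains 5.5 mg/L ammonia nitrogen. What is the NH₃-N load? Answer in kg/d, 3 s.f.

Mass flux = Q·C = 0.0362 m³/s × 5.5 g/m³ = 0.1991 g/s.
= 0.1991 g/s × 86.4 = 17.2 kg/d.

17.2 kg/d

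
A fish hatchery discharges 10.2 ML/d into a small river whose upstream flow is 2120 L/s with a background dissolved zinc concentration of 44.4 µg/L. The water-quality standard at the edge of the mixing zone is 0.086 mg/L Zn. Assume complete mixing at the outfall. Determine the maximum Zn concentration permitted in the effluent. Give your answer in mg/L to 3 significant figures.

10.2 ML/d = 0.1181 m³/s.
2120 L/s = 2.12 m³/s.
44.4 µg/L = 0.0444 mg/L.
Mass balance: 0.086·2.238 = 0.1181·Cₑ + 2.12·0.0444.
Cₑ = (0.1925 − 0.09413) / 0.1181 = 0.833 mg/L.

0.833 mg/L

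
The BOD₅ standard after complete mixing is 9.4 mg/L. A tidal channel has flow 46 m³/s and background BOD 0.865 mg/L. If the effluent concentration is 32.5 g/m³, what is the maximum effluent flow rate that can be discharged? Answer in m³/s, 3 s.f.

Mass balance at complete mixing: C_std·(Q_w + Q_r) = Q_w·C_e + Q_r·C_b.
Rearranging, Q_w = Q_r·(C_std − C_b)/(C_e − C_std) = 46·(9.4 − 0.865) / (32.5 − 9.4) = 17 m³/s.

17.0 m³/s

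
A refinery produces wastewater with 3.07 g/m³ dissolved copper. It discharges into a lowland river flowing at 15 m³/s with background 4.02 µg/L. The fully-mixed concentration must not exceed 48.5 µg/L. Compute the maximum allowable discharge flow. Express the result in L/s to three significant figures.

221 L/s

4.02 µg/L = 0.00402 mg/L.
48.5 µg/L = 0.0485 mg/L.
Mass balance at complete mixing: C_std·(Q_w + Q_r) = Q_w·C_e + Q_r·C_b.
Rearranging, Q_w = Q_r·(C_std − C_b)/(C_e − C_std) = 15·(0.0485 − 0.00402) / (3.07 − 0.0485) = 0.2208 m³/s.
= 220.8 L/s.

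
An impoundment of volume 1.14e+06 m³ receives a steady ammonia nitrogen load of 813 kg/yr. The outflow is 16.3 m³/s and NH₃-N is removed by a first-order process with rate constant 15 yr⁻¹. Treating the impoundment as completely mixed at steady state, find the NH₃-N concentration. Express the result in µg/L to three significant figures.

1.53 µg/L

Outflow Q = 16.3 m³/s × 3.156e+07 s/yr = 5.144e+08 m³/yr.
Steady-state CSTR mass balance: W = Q·C + k·V·C, so C = W/(Q + kV).
Q + kV = 5.144e+08 + 15·1.14e+06 = 5.315e+08 m³/yr.
C = 813/5.315e+08 = 1.53e-06 kg/m³ = 0.00153 mg/L = 1.53 µg/L.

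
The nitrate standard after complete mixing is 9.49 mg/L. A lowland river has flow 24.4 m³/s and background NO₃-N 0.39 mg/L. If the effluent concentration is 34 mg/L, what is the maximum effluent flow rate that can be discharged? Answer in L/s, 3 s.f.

Mass balance at complete mixing: C_std·(Q_w + Q_r) = Q_w·C_e + Q_r·C_b.
Rearranging, Q_w = Q_r·(C_std − C_b)/(C_e − C_std) = 24.4·(9.49 − 0.39) / (34 − 9.49) = 9.059 m³/s.
= 9059 L/s.

9060 L/s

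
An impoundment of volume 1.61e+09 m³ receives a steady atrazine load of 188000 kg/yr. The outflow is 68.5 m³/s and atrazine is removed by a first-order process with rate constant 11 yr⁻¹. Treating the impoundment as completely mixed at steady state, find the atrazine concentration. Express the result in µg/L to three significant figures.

9.46 µg/L

Outflow Q = 68.5 m³/s × 3.156e+07 s/yr = 2.162e+09 m³/yr.
Steady-state CSTR mass balance: W = Q·C + k·V·C, so C = W/(Q + kV).
Q + kV = 2.162e+09 + 11·1.61e+09 = 1.987e+10 m³/yr.
C = 188000/1.987e+10 = 9.461e-06 kg/m³ = 0.009461 mg/L = 9.461 µg/L.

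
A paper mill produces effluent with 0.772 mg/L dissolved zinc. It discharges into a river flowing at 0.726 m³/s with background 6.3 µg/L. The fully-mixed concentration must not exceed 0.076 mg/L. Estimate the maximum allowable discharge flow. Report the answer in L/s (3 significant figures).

6.3 µg/L = 0.0063 mg/L.
Mass balance at complete mixing: C_std·(Q_w + Q_r) = Q_w·C_e + Q_r·C_b.
Rearranging, Q_w = Q_r·(C_std − C_b)/(C_e − C_std) = 0.726·(0.076 − 0.0063) / (0.772 − 0.076) = 0.0727 m³/s.
= 72.7 L/s.

72.7 L/s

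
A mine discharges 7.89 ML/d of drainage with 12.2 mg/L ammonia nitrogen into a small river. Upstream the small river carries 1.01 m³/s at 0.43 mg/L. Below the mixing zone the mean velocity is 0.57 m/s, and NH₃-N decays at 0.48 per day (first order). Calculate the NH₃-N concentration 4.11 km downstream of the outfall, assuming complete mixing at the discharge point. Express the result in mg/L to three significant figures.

7.89 ML/d = 0.09132 m³/s.
After complete mixing, C₀ = (0.09132·12.2 + 1.01·0.43) / 1.101 = 1.406 mg/L.
Travel time t = 4110 m / 0.57 m/s = 7211 s = 0.08346 d.
C = 1.406·exp(−0.48·0.08346) = 1.406·0.9607 = 1.351 mg/L.

1.35 mg/L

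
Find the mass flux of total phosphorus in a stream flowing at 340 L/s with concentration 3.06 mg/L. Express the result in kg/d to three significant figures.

340 L/s = 0.34 m³/s.
Mass flux = Q·C = 0.34 m³/s × 3.06 g/m³ = 1.04 g/s.
= 1.04 g/s × 86.4 = 89.89 kg/d.

89.9 kg/d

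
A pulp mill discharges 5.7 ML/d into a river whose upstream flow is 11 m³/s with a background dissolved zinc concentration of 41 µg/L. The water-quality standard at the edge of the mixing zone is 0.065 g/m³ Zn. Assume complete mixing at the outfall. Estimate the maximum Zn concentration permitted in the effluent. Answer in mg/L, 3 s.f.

4.07 mg/L

5.7 ML/d = 0.06597 m³/s.
41 µg/L = 0.041 mg/L.
Mass balance: 0.065·11.07 = 0.06597·Cₑ + 11·0.041.
Cₑ = (0.7193 − 0.451) / 0.06597 = 4.067 mg/L.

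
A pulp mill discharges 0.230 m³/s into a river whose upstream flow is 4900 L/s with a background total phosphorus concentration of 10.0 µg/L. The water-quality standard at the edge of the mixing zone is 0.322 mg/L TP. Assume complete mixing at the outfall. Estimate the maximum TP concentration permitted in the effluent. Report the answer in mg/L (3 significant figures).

4900 L/s = 4.9 m³/s.
10.0 µg/L = 0.01 mg/L.
Mass balance: 0.322·5.13 = 0.23·Cₑ + 4.9·0.01.
Cₑ = (1.652 − 0.049) / 0.23 = 6.969 mg/L.

6.97 mg/L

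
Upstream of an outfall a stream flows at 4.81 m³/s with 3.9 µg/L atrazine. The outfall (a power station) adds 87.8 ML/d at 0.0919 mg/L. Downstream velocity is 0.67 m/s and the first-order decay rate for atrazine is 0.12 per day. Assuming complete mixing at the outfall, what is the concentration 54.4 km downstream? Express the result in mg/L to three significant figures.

87.8 ML/d = 1.016 m³/s.
3.9 µg/L = 0.0039 mg/L.
After complete mixing, C₀ = (1.016·0.0919 + 4.81·0.0039) / 5.826 = 0.01925 mg/L.
Travel time t = 5.44e+04 m / 0.67 m/s = 8.119e+04 s = 0.9397 d.
C = 0.01925·exp(−0.12·0.9397) = 0.01925·0.8934 = 0.0172 mg/L.

0.0172 mg/L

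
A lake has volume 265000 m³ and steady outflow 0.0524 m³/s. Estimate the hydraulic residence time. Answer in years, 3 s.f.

Q = 0.0524 m³/s × 3.156e+07 s/yr = 1.654e+06 m³/yr.
Hydraulic residence time τ = V/Q = 265000/1.654e+06 = 0.1603 yr.

0.160 yr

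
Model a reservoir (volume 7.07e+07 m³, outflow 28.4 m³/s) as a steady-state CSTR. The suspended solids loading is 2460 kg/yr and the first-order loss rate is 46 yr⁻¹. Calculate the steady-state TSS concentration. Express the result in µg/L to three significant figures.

0.593 µg/L

Outflow Q = 28.4 m³/s × 3.156e+07 s/yr = 8.962e+08 m³/yr.
Steady-state CSTR mass balance: W = Q·C + k·V·C, so C = W/(Q + kV).
Q + kV = 8.962e+08 + 46·7.07e+07 = 4.148e+09 m³/yr.
C = 2460/4.148e+09 = 5.93e-07 kg/m³ = 0.000593 mg/L = 0.593 µg/L.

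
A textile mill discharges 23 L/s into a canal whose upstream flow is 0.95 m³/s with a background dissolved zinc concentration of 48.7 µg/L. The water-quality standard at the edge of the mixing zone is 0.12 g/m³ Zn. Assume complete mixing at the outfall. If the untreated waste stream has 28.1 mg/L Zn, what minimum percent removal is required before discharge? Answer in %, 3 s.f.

23 L/s = 0.023 m³/s.
48.7 µg/L = 0.0487 mg/L.
Mass balance: 0.12·0.973 = 0.023·Cₑ + 0.95·0.0487.
Cₑ = (0.1168 − 0.04627) / 0.023 = 3.065 mg/L.
Required removal = 1 − 3.065/28.1 = 89.09 %.

89.1 %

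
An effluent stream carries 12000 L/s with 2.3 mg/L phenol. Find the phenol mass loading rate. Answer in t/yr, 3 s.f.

871 t/yr

12000 L/s = 12 m³/s.
Mass flux = Q·C = 12 m³/s × 2.3 g/m³ = 27.6 g/s.
= 27.6 g/s × 31.56 = 871 t/yr.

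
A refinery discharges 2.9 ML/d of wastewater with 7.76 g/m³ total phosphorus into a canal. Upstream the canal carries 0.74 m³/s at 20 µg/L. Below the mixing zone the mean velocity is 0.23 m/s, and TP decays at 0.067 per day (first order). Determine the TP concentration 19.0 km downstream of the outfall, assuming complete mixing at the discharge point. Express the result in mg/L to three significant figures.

2.9 ML/d = 0.03356 m³/s.
20 µg/L = 0.02 mg/L.
After complete mixing, C₀ = (0.03356·7.76 + 0.74·0.02) / 0.7736 = 0.3558 mg/L.
Travel time t = 1.9e+04 m / 0.23 m/s = 8.261e+04 s = 0.9561 d.
C = 0.3558·exp(−0.067·0.9561) = 0.3558·0.9379 = 0.3338 mg/L.

0.334 mg/L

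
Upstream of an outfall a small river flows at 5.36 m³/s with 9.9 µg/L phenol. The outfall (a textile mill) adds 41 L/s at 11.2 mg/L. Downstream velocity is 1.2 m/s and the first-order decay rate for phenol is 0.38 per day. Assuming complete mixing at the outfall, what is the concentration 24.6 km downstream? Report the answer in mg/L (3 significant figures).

41 L/s = 0.041 m³/s.
9.9 µg/L = 0.0099 mg/L.
After complete mixing, C₀ = (0.041·11.2 + 5.36·0.0099) / 5.401 = 0.09485 mg/L.
Travel time t = 2.46e+04 m / 1.2 m/s = 2.05e+04 s = 0.2373 d.
C = 0.09485·exp(−0.38·0.2373) = 0.09485·0.9138 = 0.08667 mg/L.

0.0867 mg/L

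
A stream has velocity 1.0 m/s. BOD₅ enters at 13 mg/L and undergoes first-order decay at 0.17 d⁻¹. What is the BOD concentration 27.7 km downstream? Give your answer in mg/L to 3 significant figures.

Travel time t = 27.7 km / 1.0 m/s = 2.77e+04/1.0 = 2.77e+04 s = 0.3206 d.
First-order decay: C = 13·exp(−0.17·0.3206) = 13·0.947 = 12.31 mg/L.

12.3 mg/L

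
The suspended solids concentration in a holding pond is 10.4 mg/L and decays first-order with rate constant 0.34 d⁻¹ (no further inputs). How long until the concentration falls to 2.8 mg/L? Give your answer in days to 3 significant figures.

t = ln(C₀/C)/k = ln(10.4/2.8)/0.34 = 1.312/0.34 = 3.859 d.

3.86 d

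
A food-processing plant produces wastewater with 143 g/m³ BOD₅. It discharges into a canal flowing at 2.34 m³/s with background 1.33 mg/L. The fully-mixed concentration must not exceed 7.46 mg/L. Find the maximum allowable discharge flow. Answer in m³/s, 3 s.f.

Mass balance at complete mixing: C_std·(Q_w + Q_r) = Q_w·C_e + Q_r·C_b.
Rearranging, Q_w = Q_r·(C_std − C_b)/(C_e − C_std) = 2.34·(7.46 − 1.33) / (143 − 7.46) = 0.1058 m³/s.

0.106 m³/s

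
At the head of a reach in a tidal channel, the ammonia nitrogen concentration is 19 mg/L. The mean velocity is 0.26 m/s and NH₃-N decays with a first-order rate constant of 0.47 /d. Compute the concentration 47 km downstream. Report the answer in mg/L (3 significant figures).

Travel time t = 47 km / 0.26 m/s = 4.7e+04/0.26 = 1.808e+05 s = 2.092 d.
First-order decay: C = 19·exp(−0.47·2.092) = 19·0.3741 = 7.107 mg/L.

7.11 mg/L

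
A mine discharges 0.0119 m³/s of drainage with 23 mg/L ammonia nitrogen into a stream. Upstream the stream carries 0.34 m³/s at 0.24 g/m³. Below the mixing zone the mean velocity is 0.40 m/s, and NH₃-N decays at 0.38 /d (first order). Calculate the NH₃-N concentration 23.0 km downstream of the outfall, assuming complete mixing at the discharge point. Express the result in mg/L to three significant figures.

0.784 mg/L

After complete mixing, C₀ = (0.0119·23 + 0.34·0.24) / 0.3519 = 1.01 mg/L.
Travel time t = 2.3e+04 m / 0.40 m/s = 5.75e+04 s = 0.6655 d.
C = 1.01·exp(−0.38·0.6655) = 1.01·0.7766 = 0.7841 mg/L.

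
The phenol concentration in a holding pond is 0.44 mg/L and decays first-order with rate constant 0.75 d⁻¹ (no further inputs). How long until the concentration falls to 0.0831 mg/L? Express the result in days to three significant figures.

t = ln(C₀/C)/k = ln(0.44/0.0831)/0.75 = 1.667/0.75 = 2.222 d.

2.22 d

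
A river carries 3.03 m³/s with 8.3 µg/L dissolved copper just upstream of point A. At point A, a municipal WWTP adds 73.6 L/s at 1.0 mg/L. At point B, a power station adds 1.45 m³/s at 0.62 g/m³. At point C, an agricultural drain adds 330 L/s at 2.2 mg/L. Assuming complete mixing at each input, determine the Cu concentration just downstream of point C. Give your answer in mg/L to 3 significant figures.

8.3 µg/L = 0.0083 mg/L.
73.6 L/s = 0.0736 m³/s.
After input A: C = (3.03·0.0083 + 0.0736·1) / 3.104 = 0.03182 mg/L.
After input B: C = (3.104·0.03182 + 1.45·0.62) / 4.554 = 0.2191 mg/L.
330 L/s = 0.33 m³/s.
After input C: C = (4.554·0.2191 + 0.33·2.2) / 4.884 = 0.353 mg/L.

0.353 mg/L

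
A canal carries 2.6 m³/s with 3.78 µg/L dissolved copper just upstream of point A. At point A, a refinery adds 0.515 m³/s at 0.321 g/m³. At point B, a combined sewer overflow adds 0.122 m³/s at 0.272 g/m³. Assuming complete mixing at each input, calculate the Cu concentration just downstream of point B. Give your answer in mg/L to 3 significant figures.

0.0644 mg/L

3.78 µg/L = 0.00378 mg/L.
After input A: C = (2.6·0.00378 + 0.515·0.321) / 3.115 = 0.05623 mg/L.
After input B: C = (3.115·0.05623 + 0.122·0.272) / 3.237 = 0.06436 mg/L.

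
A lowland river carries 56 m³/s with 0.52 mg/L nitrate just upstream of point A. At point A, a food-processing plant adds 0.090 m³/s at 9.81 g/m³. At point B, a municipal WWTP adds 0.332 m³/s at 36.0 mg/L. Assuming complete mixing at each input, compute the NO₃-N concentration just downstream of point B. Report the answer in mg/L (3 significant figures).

0.744 mg/L

After input A: C = (56·0.52 + 0.09·9.81) / 56.09 = 0.5349 mg/L.
After input B: C = (56.09·0.5349 + 0.332·36) / 56.42 = 0.7436 mg/L.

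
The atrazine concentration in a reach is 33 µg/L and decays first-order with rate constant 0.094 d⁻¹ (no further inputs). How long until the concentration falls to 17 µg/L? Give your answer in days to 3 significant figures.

7.06 d

t = ln(C₀/C)/k = ln(33/17)/0.094 = 0.6633/0.094 = 7.056 d.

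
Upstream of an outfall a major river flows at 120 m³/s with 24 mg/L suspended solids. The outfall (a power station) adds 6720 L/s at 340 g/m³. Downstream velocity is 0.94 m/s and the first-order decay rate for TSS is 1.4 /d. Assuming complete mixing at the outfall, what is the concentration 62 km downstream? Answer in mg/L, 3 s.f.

6720 L/s = 6.72 m³/s.
After complete mixing, C₀ = (6.72·340 + 120·24) / 126.7 = 40.76 mg/L.
Travel time t = 6.2e+04 m / 0.94 m/s = 6.596e+04 s = 0.7634 d.
C = 40.76·exp(−1.4·0.7634) = 40.76·0.3434 = 14 mg/L.

14.0 mg/L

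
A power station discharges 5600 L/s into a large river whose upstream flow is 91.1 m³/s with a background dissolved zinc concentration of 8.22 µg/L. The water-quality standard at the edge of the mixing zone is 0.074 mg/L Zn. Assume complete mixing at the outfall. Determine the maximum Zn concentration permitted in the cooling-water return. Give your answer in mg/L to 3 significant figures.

5600 L/s = 5.6 m³/s.
8.22 µg/L = 0.00822 mg/L.
Mass balance: 0.074·96.7 = 5.6·Cₑ + 91.1·0.00822.
Cₑ = (7.156 − 0.7488) / 5.6 = 1.144 mg/L.

1.14 mg/L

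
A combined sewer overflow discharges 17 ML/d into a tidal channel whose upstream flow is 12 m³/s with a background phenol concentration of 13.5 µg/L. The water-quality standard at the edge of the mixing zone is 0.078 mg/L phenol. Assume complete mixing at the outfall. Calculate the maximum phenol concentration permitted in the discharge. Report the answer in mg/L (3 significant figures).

4.01 mg/L

17 ML/d = 0.1968 m³/s.
13.5 µg/L = 0.0135 mg/L.
Mass balance: 0.078·12.2 = 0.1968·Cₑ + 12·0.0135.
Cₑ = (0.9513 − 0.162) / 0.1968 = 4.012 mg/L.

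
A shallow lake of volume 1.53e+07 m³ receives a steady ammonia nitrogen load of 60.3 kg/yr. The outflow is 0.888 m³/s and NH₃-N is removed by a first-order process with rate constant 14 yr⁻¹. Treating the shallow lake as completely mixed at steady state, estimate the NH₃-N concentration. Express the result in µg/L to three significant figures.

Outflow Q = 0.888 m³/s × 3.156e+07 s/yr = 2.802e+07 m³/yr.
Steady-state CSTR mass balance: W = Q·C + k·V·C, so C = W/(Q + kV).
Q + kV = 2.802e+07 + 14·1.53e+07 = 2.422e+08 m³/yr.
C = 60.3/2.422e+08 = 2.489e-07 kg/m³ = 0.0002489 mg/L = 0.2489 µg/L.

0.249 µg/L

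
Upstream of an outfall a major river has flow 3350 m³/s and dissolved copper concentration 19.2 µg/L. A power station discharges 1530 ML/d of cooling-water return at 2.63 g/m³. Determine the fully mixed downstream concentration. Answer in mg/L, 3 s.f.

1530 ML/d = 17.71 m³/s.
19.2 µg/L = 0.0192 mg/L.
Conservation of mass across the mixing zone: C = (17.71·2.63 + 3350·0.0192) / (17.71 + 3350) = 110.9/3368 = 0.03293 mg/L.

0.0329 mg/L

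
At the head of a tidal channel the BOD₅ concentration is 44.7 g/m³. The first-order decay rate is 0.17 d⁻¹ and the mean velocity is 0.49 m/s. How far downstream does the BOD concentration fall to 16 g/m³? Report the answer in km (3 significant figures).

From C = C₀·e^(−kt), t = ln(C₀/C)/k = ln(44.7/16)/0.17 = 1.027/0.17 = 6.043 d.
Distance = v·t = 0.49 m/s × 5.222e+05 s = 2.559e+05 m = 255.9 km.

256 km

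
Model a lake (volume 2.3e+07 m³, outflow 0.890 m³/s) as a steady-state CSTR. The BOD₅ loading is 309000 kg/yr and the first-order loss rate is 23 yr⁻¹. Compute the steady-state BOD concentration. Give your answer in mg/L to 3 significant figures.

0.555 mg/L

Outflow Q = 0.890 m³/s × 3.156e+07 s/yr = 2.809e+07 m³/yr.
Steady-state CSTR mass balance: W = Q·C + k·V·C, so C = W/(Q + kV).
Q + kV = 2.809e+07 + 23·2.3e+07 = 5.571e+08 m³/yr.
C = 309000/5.571e+08 = 0.0005547 kg/m³ = 0.5547 mg/L.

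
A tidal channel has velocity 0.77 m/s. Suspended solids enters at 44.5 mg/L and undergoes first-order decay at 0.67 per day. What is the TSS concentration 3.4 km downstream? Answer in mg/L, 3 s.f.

43.0 mg/L

Travel time t = 3.4 km / 0.77 m/s = 3400/0.77 = 4416 s = 0.05111 d.
First-order decay: C = 44.5·exp(−0.67·0.05111) = 44.5·0.9663 = 43 mg/L.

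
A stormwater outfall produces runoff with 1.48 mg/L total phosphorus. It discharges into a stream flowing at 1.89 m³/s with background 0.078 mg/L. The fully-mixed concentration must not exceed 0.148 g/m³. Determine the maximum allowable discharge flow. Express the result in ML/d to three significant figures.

8.58 ML/d

Mass balance at complete mixing: C_std·(Q_w + Q_r) = Q_w·C_e + Q_r·C_b.
Rearranging, Q_w = Q_r·(C_std − C_b)/(C_e − C_std) = 1.89·(0.148 − 0.078) / (1.48 − 0.148) = 0.09932 m³/s.
= 8.582 ML/d.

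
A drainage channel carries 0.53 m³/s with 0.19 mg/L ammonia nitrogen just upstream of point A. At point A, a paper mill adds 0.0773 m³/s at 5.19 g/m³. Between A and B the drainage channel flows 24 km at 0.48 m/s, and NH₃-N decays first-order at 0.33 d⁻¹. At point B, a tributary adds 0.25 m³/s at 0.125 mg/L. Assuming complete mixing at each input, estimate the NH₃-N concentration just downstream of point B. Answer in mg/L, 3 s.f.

0.520 mg/L

After input A: C = (0.53·0.19 + 0.0773·5.19) / 0.6073 = 0.8264 mg/L.
Over the 24 km reach to input B (t = 5e+04 s = 0.5787 d), decay gives C = 0.8264·exp(−0.33·0.5787) = 0.6828 mg/L.
After input B: C = (0.6073·0.6828 + 0.25·0.125) / 0.8573 = 0.5201 mg/L.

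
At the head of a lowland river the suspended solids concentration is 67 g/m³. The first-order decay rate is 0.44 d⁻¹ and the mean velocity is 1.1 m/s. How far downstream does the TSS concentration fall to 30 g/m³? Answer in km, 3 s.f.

174 km

From C = C₀·e^(−kt), t = ln(C₀/C)/k = ln(67/30)/0.44 = 0.8035/0.44 = 1.826 d.
Distance = v·t = 1.1 m/s × 1.578e+05 s = 1.736e+05 m = 173.6 km.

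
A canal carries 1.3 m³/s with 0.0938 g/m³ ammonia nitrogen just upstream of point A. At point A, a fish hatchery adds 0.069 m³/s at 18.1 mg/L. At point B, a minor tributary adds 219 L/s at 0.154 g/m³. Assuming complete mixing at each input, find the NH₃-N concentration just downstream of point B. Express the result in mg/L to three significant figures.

0.884 mg/L

After input A: C = (1.3·0.0938 + 0.069·18.1) / 1.369 = 1.001 mg/L.
219 L/s = 0.219 m³/s.
After input B: C = (1.369·1.001 + 0.219·0.154) / 1.588 = 0.8845 mg/L.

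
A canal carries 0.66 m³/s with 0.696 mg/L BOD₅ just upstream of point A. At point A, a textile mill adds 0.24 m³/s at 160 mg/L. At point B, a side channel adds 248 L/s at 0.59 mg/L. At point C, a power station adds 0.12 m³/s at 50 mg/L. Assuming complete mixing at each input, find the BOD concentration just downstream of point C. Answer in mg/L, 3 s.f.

35.5 mg/L

After input A: C = (0.66·0.696 + 0.24·160) / 0.9 = 43.18 mg/L.
248 L/s = 0.248 m³/s.
After input B: C = (0.9·43.18 + 0.248·0.59) / 1.148 = 33.98 mg/L.
After input C: C = (1.148·33.98 + 0.12·50) / 1.268 = 35.49 mg/L.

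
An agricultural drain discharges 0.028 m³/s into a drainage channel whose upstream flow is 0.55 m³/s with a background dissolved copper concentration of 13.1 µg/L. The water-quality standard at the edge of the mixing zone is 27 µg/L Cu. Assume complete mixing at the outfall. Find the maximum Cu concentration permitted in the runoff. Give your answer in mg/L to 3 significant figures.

0.300 mg/L

13.1 µg/L = 0.0131 mg/L.
27 µg/L = 0.027 mg/L.
Mass balance: 0.027·0.578 = 0.028·Cₑ + 0.55·0.0131.
Cₑ = (0.01561 − 0.007205) / 0.028 = 0.3 mg/L.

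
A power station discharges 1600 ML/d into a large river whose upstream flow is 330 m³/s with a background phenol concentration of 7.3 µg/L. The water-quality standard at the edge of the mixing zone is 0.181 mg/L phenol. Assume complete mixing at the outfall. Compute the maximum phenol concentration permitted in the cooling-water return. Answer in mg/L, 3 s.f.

3.28 mg/L

1600 ML/d = 18.52 m³/s.
7.3 µg/L = 0.0073 mg/L.
Mass balance: 0.181·348.5 = 18.52·Cₑ + 330·0.0073.
Cₑ = (63.08 − 2.409) / 18.52 = 3.276 mg/L.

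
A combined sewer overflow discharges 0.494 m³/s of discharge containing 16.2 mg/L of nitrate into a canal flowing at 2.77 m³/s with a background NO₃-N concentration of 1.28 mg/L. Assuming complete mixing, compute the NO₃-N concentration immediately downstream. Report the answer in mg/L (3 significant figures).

By mass balance at complete mixing, C = (0.494·16.2 + 2.77·1.28) / (0.494 + 2.77) = 11.55/3.264 = 3.538 mg/L.

3.54 mg/L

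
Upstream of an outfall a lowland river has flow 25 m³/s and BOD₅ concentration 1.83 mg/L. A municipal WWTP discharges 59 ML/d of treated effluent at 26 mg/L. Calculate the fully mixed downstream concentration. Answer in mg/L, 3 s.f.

2.47 mg/L

59 ML/d = 0.6829 m³/s.
Conservation of mass across the mixing zone: C = (0.6829·26 + 25·1.83) / (0.6829 + 25) = 63.5/25.68 = 2.473 mg/L.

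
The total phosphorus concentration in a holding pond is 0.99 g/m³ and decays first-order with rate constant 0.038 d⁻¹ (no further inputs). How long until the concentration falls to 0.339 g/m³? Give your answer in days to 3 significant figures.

t = ln(C₀/C)/k = ln(0.99/0.339)/0.038 = 1.072/0.038 = 28.2 d.

28.2 d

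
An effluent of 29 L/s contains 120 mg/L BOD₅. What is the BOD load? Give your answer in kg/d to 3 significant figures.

29 L/s = 0.029 m³/s.
Mass flux = Q·C = 0.029 m³/s × 120 g/m³ = 3.48 g/s.
= 3.48 g/s × 86.4 = 300.7 kg/d.

301 kg/d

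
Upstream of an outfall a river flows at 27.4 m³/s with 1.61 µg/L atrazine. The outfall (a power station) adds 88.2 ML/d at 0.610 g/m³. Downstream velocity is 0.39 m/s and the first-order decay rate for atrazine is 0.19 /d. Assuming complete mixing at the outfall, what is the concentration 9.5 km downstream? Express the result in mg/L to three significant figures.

88.2 ML/d = 1.021 m³/s.
1.61 µg/L = 0.00161 mg/L.
After complete mixing, C₀ = (1.021·0.61 + 27.4·0.00161) / 28.42 = 0.02346 mg/L.
Travel time t = 9500 m / 0.39 m/s = 2.436e+04 s = 0.2819 d.
C = 0.02346·exp(−0.19·0.2819) = 0.02346·0.9478 = 0.02224 mg/L.

0.0222 mg/L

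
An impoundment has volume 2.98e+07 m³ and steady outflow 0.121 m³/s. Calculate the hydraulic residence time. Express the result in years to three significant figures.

Q = 0.121 m³/s × 3.156e+07 s/yr = 3.818e+06 m³/yr.
Hydraulic residence time τ = V/Q = 2.98e+07/3.818e+06 = 7.804 yr.

7.80 yr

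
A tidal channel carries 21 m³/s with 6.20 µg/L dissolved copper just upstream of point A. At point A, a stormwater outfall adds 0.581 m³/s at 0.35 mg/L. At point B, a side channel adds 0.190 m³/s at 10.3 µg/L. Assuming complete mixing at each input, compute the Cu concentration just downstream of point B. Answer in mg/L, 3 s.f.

0.0154 mg/L

6.20 µg/L = 0.0062 mg/L.
After input A: C = (21·0.0062 + 0.581·0.35) / 21.58 = 0.01546 mg/L.
10.3 µg/L = 0.0103 mg/L.
After input B: C = (21.58·0.01546 + 0.19·0.0103) / 21.77 = 0.01541 mg/L.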